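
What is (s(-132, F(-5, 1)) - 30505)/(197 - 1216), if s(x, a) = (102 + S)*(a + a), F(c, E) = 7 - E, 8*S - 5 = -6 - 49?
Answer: 29356/1019 ≈ 28.809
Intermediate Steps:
S = -25/4 (S = 5/8 + (-6 - 49)/8 = 5/8 + (⅛)*(-55) = 5/8 - 55/8 = -25/4 ≈ -6.2500)
s(x, a) = 383*a/2 (s(x, a) = (102 - 25/4)*(a + a) = 383*(2*a)/4 = 383*a/2)
(s(-132, F(-5, 1)) - 30505)/(197 - 1216) = (383*(7 - 1*1)/2 - 30505)/(197 - 1216) = (383*(7 - 1)/2 - 30505)/(-1019) = ((383/2)*6 - 30505)*(-1/1019) = (1149 - 30505)*(-1/1019) = -29356*(-1/1019) = 29356/1019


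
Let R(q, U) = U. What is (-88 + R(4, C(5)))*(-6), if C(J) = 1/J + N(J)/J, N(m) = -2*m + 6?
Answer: 2658/5 ≈ 531.60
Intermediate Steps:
N(m) = 6 - 2*m
C(J) = 1/J + (6 - 2*J)/J
(-88 + R(4, C(5)))*(-6) = (-88 + (-2 + 7/5))*(-6) = (-88 - 3/5)*(-6) = -443/5*(-6) = 2658/5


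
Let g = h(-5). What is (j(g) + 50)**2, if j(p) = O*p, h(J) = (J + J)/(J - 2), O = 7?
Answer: 3600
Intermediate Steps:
h(J) = 2*J/(-2 + J) (h(J) = (2*J)/(-2 + J) = 2*J/(-2 + J))
g = 10/7 (g = 2*(-5)/(-2 - 5) = 2*(-5)/(-7) = 2*(-5)*(-1/7) = 10/7 ≈ 1.4286)
j(p) = 7*p
(j(g) + 50)**2 = (7*(10/7) + 50)**2 = (10 + 50)**2 = 60**2 = 3600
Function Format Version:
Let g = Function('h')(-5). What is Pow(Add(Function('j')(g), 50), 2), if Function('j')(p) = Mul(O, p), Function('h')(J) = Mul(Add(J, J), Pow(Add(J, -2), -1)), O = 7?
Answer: 3600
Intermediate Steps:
Function('h')(J) = Mul(2, J, Pow(Add(-2, J), -1)) (Function('h')(J) = Mul(Mul(2, J), Pow(Add(-2, J), -1)) = Mul(2, J, Pow(Add(-2, J), -1)))
g = Rational(10, 7) (g = Mul(2, -5, Pow(Add(-2, -5), -1)) = Mul(2, -5, Pow(-7, -1)) = Mul(2, -5, Rational(-1, 7)) = Rational(10, 7) ≈ 1.4286)
Function('j')(p) = Mul(7, p)
Pow(Add(Function('j')(g), 50), 2) = Pow(Add(Mul(7, Rational(10, 7)), 50), 2) = Pow(Add(10, 50), 2) = Pow(60, 2) = 3600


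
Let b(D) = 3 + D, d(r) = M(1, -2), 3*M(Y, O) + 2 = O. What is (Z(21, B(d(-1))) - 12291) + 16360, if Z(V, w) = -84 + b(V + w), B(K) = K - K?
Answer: 4009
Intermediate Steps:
M(Y, O) = -⅔ + O/3
d(r) = -4/3 (d(r) = -⅔ + (⅓)*(-2) = -⅔ - ⅔ = -4/3)
B(K) = 0
Z(V, w) = -81 + V + w (Z(V, w) = -84 + (3 + (V + w)) = -84 + (3 + V + w) = -81 + V + w)
(Z(21, B(d(-1))) - 12291) + 16360 = ((-81 + 21 + 0) - 12291) + 16360 = (-60 - 12291) + 16360 = -12351 + 16360 = 4009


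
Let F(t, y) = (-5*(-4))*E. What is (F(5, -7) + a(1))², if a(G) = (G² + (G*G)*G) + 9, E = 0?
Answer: 121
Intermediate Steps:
F(t, y) = 0 (F(t, y) = -5*(-4)*0 = 20*0 = 0)
a(G) = 9 + G² + G³ (a(G) = (G² + G²*G) + 9 = (G² + G³) + 9 = 9 + G² + G³)
(F(5, -7) + a(1))² = (0 + (9 + 1² + 1³))² = (0 + (9 + 1 + 1))² = (0 + 11)² = 11² = 121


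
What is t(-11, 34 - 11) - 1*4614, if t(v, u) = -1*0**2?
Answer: -4614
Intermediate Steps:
t(v, u) = 0 (t(v, u) = -1*0 = 0)
t(-11, 34 - 11) - 1*4614 = 0 - 1*4614 = 0 - 4614 = -4614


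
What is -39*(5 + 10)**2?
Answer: -8775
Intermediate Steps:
-39*(5 + 10)**2 = -39*15**2 = -39*225 = -8775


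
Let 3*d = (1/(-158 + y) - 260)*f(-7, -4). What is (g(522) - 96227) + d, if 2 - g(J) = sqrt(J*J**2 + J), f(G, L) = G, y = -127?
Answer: -81753668/855 - 3*sqrt(15804130) ≈ -1.0754e+5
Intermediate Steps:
g(J) = 2 - sqrt(J + J**3) (g(J) = 2 - sqrt(J*J**2 + J) = 2 - sqrt(J**3 + J) = 2 - sqrt(J + J**3))
d = 518707/855 (d = ((1/(-158 - 127) - 260)*(-7))/3 = ((1/(-285) - 260)*(-7))/3 = ((-1/285 - 260)*(-7))/3 = (-74101/285*(-7))/3 = (1/3)*(518707/285) = 518707/855 ≈ 606.67)
(g(522) - 96227) + d = ((2 - sqrt(522 + 522**3)) - 96227) + 518707/855 = ((2 - sqrt(522 + 142236648)) - 96227) + 518707/855 = ((2 - sqrt(142237170)) - 96227) + 518707/855 = ((2 - 3*sqrt(15804130)) - 96227) + 518707/855 = (-96225 - 3*sqrt(15804130)) + 518707/855 = -81753668/855 - 3*sqrt(15804130)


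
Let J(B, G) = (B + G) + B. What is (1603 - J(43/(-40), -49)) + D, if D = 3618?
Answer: 105443/20 ≈ 5272.1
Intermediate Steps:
J(B, G) = G + 2*B
(1603 - J(43/(-40), -49)) + D = (1603 - (-49 + 2*(43/(-40)))) + 3618 = (1603 - (-49 + 2*(43*(-1/40)))) + 3618 = (1603 - (-49 + 2*(-43/40))) + 3618 = (1603 - (-49 - 43/20)) + 3618 = (1603 - 1*(-1023/20)) + 3618 = (1603 + 1023/20) + 3618 = 33083/20 + 3618 = 105443/20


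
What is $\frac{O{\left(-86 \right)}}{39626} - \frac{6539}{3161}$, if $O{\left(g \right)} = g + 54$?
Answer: $- \frac{129607783}{62628893} \approx -2.0695$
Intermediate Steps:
$O{\left(g \right)} = 54 + g$
$\frac{O{\left(-86 \right)}}{39626} - \frac{6539}{3161} = \frac{54 - 86}{39626} - \frac{6539}{3161} = \left(-32\right) \frac{1}{39626} - \frac{6539}{3161} = - \frac{16}{19813} - \frac{6539}{3161} = - \frac{129607783}{62628893}$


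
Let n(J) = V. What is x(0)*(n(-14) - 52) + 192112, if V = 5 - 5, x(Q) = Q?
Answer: 192112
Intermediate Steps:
V = 0
n(J) = 0
x(0)*(n(-14) - 52) + 192112 = 0*(0 - 52) + 192112 = 0*(-52) + 192112 = 0 + 192112 = 192112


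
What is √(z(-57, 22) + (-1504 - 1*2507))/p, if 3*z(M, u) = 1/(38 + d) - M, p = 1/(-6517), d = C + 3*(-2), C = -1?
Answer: -6517*I*√34526715/93 ≈ -4.1176e+5*I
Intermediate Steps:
d = -7 (d = -1 + 3*(-2) = -1 - 6 = -7)
p = -1/6517 ≈ -0.00015344
z(M, u) = 1/93 - M/3 (z(M, u) = (1/(38 - 7) - M)/3 = (1/31 - M)/3 = 1/93 - M/3)
√(z(-57, 22) + (-1504 - 1*2507))/p = √((1/93 - ⅓*(-57)) + (-1504 - 1*2507))/(-1/6517) = √((1/93 + 19) + (-1504 - 2507))*(-6517) = √(1768/93 - 4011)*(-6517) = √(-371255/93)*(-6517) = (I*√34526715/93)*(-6517) = -6517*I*√34526715/93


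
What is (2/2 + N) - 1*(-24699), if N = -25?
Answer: 24675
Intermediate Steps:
(2/2 + N) - 1*(-24699) = (2/2 - 25) - 1*(-24699) = ((½)*2 - 25) + 24699 = (1 - 25) + 24699 = -24 + 24699 = 24675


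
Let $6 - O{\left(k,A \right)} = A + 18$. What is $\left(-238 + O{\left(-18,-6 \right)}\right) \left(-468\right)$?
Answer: $114192$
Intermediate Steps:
$O{\left(k,A \right)} = -12 - A$ ($O{\left(k,A \right)} = 6 - \left(A + 18\right) = 6 - \left(18 + A\right) = -12 - A$)
$\left(-238 + O{\left(-18,-6 \right)}\right) \left(-468\right) = \left(-238 - 6\right) \left(-468\right) = \left(-244\right) \left(-468\right) = 114192$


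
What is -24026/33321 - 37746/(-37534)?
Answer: 464677/1632729 ≈ 0.28460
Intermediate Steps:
-24026/33321 - 37746/(-37534) = -24026*1/33321 - 37746*(-1/37534) = -24026/33321 + 18873/18767 = 464677/1632729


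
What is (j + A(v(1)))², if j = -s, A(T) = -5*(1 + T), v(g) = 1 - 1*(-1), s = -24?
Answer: 81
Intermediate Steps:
v(g) = 2 (v(g) = 1 + 1 = 2)
A(T) = -5 - 5*T
j = 24 (j = -1*(-24) = 24)
(j + A(v(1)))² = (24 + (-5 - 5*2))² = (24 + (-5 - 10))² = (24 - 15)² = 9² = 81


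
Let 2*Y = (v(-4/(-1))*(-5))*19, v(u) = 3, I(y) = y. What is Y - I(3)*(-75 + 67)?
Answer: -237/2 ≈ -118.50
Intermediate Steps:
Y = -285/2 (Y = ((3*(-5))*19)/2 = (-15*19)/2 = (½)*(-285) = -285/2 ≈ -142.50)
Y - I(3)*(-75 + 67) = -285/2 - 3*(-75 + 67) = -285/2 - 3*(-8) = -285/2 - 1*(-24) = -285/2 + 24 = -237/2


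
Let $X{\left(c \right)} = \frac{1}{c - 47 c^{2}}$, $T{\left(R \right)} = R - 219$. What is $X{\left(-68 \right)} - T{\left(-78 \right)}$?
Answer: $\frac{64566611}{217396} \approx 297.0$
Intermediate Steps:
$T{\left(R \right)} = -219 + R$
$X{\left(-68 \right)} - T{\left(-78 \right)} = - \frac{1}{\left(-68\right) \left(-1 + 47 \left(-68\right)\right)} - \left(-219 - 78\right) = \left(-1\right) \left(- \frac{1}{68}\right) \frac{1}{-1 - 3196} - -297 = \left(-1\right) \left(- \frac{1}{68}\right) \frac{1}{-3197} + 297 = \left(-1\right) \left(- \frac{1}{68}\right) \left(- \frac{1}{3197}\right) + 297 = - \frac{1}{217396} + 297 = \frac{64566611}{217396}$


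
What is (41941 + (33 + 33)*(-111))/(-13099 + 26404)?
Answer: 6923/2661 ≈ 2.6017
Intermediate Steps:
(41941 + (33 + 33)*(-111))/(-13099 + 26404) = (41941 + 66*(-111))/13305 = (41941 - 7326)*(1/13305) = 34615*(1/13305) = 6923/2661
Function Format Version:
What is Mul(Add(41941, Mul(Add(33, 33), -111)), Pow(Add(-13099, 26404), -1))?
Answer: Rational(6923, 2661) ≈ 2.6017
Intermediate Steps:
Mul(Add(41941, Mul(Add(33, 33), -111)), Pow(Add(-13099, 26404), -1)) = Mul(Add(41941, Mul(66, -111)), Pow(13305, -1)) = Mul(Add(41941, -7326), Rational(1, 13305)) = Mul(34615, Rational(1, 13305)) = Rational(6923, 2661)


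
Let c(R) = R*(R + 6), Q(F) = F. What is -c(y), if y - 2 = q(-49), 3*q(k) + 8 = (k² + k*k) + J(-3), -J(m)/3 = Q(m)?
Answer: -2579227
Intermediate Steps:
J(m) = -3*m
q(k) = ⅓ + 2*k²/3 (q(k) = -8/3 + ((k² + k*k) - 3*(-3))/3 = -8/3 + ((k² + k²) + 9)/3 = -8/3 + (2*k² + 9)/3 = -8/3 + (9 + 2*k²)/3 = -8/3 + (3 + 2*k²/3) = ⅓ + 2*k²/3)
y = 1603 (y = 2 + (⅓ + (⅔)*(-49)²) = 2 + (⅓ + (⅔)*2401) = 2 + (⅓ + 4802/3) = 2 + 1601 = 1603)
c(R) = R*(6 + R)
-c(y) = -1603*(6 + 1603) = -1603*1609 = -1*2579227 = -2579227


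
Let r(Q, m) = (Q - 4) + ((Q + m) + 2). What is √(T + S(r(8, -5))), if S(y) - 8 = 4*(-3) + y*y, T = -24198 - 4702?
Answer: I*√28823 ≈ 169.77*I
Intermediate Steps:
r(Q, m) = -2 + m + 2*Q (r(Q, m) = (-4 + Q) + (2 + Q + m) = -2 + m + 2*Q)
T = -28900
S(y) = -4 + y² (S(y) = 8 + (4*(-3) + y*y) = 8 + (-12 + y²) = -4 + y²)
√(T + S(r(8, -5))) = √(-28900 + (-4 + (-2 - 5 + 2*8)²)) = √(-28900 + (-4 + (-2 - 5 + 16)²)) = √(-28900 + (-4 + 9²)) = √(-28900 + (-4 + 81)) = √(-28900 + 77) = √(-28823) = I*√28823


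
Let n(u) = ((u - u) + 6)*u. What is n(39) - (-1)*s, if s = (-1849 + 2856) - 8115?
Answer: -6874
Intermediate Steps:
s = -7108 (s = 1007 - 8115 = -7108)
n(u) = 6*u (n(u) = (0 + 6)*u = 6*u)
n(39) - (-1)*s = 6*39 - (-1)*(-7108) = 234 - 1*7108 = 234 - 7108 = -6874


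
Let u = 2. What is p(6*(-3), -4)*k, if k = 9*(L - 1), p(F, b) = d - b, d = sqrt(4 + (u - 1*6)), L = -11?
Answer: -432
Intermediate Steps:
d = 0 (d = sqrt(4 + (2 - 1*6)) = sqrt(4 + (2 - 6)) = sqrt(4 - 4) = sqrt(0) = 0)
p(F, b) = -b (p(F, b) = 0 - b = -b)
k = -108 (k = 9*(-11 - 1) = 9*(-12) = -108)
p(6*(-3), -4)*k = -1*(-4)*(-108) = 4*(-108) = -432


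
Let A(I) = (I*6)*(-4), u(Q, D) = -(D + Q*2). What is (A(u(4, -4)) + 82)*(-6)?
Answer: -1068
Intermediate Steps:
u(Q, D) = -D - 2*Q (u(Q, D) = -(D + 2*Q) = -D - 2*Q)
A(I) = -24*I (A(I) = (6*I)*(-4) = -24*I)
(A(u(4, -4)) + 82)*(-6) = (-24*(-1*(-4) - 2*4) + 82)*(-6) = (-24*(4 - 8) + 82)*(-6) = (-24*(-4) + 82)*(-6) = (96 + 82)*(-6) = 178*(-6) = -1068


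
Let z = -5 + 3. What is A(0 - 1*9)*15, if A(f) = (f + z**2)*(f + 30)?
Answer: -1575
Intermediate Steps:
z = -2
A(f) = (4 + f)*(30 + f) (A(f) = (f + (-2)**2)*(f + 30) = (f + 4)*(30 + f) = (4 + f)*(30 + f))
A(0 - 1*9)*15 = (120 + (0 - 1*9)**2 + 34*(0 - 1*9))*15 = (120 + (0 - 9)**2 + 34*(0 - 9))*15 = (120 + (-9)**2 + 34*(-9))*15 = (120 + 81 - 306)*15 = -105*15 = -1575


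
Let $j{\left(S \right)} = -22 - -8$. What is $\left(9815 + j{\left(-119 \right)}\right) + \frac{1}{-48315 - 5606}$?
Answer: $\frac{528479720}{53921} \approx 9801.0$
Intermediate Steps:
$j{\left(S \right)} = -14$ ($j{\left(S \right)} = -22 + 8 = -14$)
$\left(9815 + j{\left(-119 \right)}\right) + \frac{1}{-48315 - 5606} = \left(9815 - 14\right) + \frac{1}{-48315 - 5606} = 9801 + \frac{1}{-53921} = 9801 - \frac{1}{53921} = \frac{528479720}{53921}$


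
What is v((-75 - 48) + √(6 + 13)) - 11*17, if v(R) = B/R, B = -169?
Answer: -2804783/15110 + 169*√19/15110 ≈ -185.58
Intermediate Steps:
v(R) = -169/R
v((-75 - 48) + √(6 + 13)) - 11*17 = -169/((-75 - 48) + √(6 + 13)) - 11*17 = -169/(-123 + √19) - 1*187 = -169/(-123 + √19) - 187 = -187 - 169/(-123 + √19)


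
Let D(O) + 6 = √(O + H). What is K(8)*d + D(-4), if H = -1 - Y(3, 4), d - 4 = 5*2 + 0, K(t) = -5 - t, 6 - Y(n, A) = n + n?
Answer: -188 + I*√5 ≈ -188.0 + 2.2361*I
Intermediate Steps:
Y(n, A) = 6 - 2*n (Y(n, A) = 6 - (n + n) = 6 - 2*n)
d = 14 (d = 4 + (5*2 + 0) = 4 + (10 + 0) = 4 + 10 = 14)
H = -1 (H = -1 - (6 - 2*3) = -1 - (6 - 6) = -1 - 1*0 = -1 + 0 = -1)
D(O) = -6 + √(-1 + O) (D(O) = -6 + √(O - 1) = -6 + √(-1 + O))
K(8)*d + D(-4) = (-5 - 1*8)*14 + (-6 + √(-1 - 4)) = (-5 - 8)*14 + (-6 + √(-5)) = -13*14 + (-6 + I*√5) = -182 + (-6 + I*√5) = -188 + I*√5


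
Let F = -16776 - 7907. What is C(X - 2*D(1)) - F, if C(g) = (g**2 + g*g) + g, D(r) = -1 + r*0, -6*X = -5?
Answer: 222317/9 ≈ 24702.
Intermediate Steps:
X = 5/6 (X = -1/6*(-5) = 5/6 ≈ 0.83333)
D(r) = -1 (D(r) = -1 + 0 = -1)
C(g) = g + 2*g**2 (C(g) = (g**2 + g**2) + g = 2*g**2 + g = g + 2*g**2)
F = -24683
C(X - 2*D(1)) - F = (5/6 - 2*(-1))*(1 + 2*(5/6 - 2*(-1))) - 1*(-24683) = (5/6 + 2)*(1 + 2*(5/6 + 2)) + 24683 = 17*(1 + 2*(17/6))/6 + 24683 = 17*(1 + 17/3)/6 + 24683 = (17/6)*(20/3) + 24683 = 170/9 + 24683 = 222317/9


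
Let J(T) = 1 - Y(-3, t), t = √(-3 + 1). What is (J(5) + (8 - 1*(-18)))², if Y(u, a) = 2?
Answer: 625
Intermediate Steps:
t = I*√2 (t = √(-2) = I*√2 ≈ 1.4142*I)
J(T) = -1 (J(T) = 1 - 1*2 = 1 - 2 = -1)
(J(5) + (8 - 1*(-18)))² = (-1 + (8 - 1*(-18)))² = (-1 + (8 + 18))² = (-1 + 26)² = 25² = 625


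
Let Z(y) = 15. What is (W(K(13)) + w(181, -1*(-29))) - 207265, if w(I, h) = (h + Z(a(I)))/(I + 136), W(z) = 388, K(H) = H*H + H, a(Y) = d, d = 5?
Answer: -65579965/317 ≈ -2.0688e+5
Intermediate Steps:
a(Y) = 5
K(H) = H + H² (K(H) = H² + H = H + H²)
w(I, h) = (15 + h)/(136 + I) (w(I, h) = (h + 15)/(I + 136) = (15 + h)/(136 + I))
(W(K(13)) + w(181, -1*(-29))) - 207265 = (388 + (15 - 1*(-29))/(136 + 181)) - 207265 = (388 + (15 + 29)/317) - 207265 = (388 + (1/317)*44) - 207265 = (388 + 44/317) - 207265 = 123040/317 - 207265 = -65579965/317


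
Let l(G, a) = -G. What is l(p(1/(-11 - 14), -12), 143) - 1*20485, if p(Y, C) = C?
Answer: -20473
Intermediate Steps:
l(p(1/(-11 - 14), -12), 143) - 1*20485 = -1*(-12) - 1*20485 = 12 - 20485 = -20473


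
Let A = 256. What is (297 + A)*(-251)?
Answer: -138803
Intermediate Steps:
(297 + A)*(-251) = (297 + 256)*(-251) = 553*(-251) = -138803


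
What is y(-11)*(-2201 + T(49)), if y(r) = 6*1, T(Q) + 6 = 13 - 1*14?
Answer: -13248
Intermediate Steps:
T(Q) = -7 (T(Q) = -6 + (13 - 1*14) = -6 + (13 - 14) = -6 - 1 = -7)
y(r) = 6
y(-11)*(-2201 + T(49)) = 6*(-2201 - 7) = 6*(-2208) = -13248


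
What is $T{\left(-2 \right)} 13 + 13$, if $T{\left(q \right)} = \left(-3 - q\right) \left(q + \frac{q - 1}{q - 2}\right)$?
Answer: $\frac{117}{4} \approx 29.25$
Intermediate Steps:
$T{\left(q \right)} = \left(-3 - q\right) \left(q + \frac{-1 + q}{-2 + q}\right)$
$T{\left(-2 \right)} 13 + 13 = \frac{3 - \left(-2\right)^{3} - 2 \left(-2\right)^{2} + 4 \left(-2\right)}{-2 - 2} \cdot 13 + 13 = \frac{3 - -8 - 8 - 8}{-4} \cdot 13 + 13 = - \frac{3 + 8 - 8 - 8}{4} \cdot 13 + 13 = \left(- \frac{1}{4}\right) \left(-5\right) 13 + 13 = \frac{5}{4} \cdot 13 + 13 = \frac{65}{4} + 13 = \frac{117}{4}$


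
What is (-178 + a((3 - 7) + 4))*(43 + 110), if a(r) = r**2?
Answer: -27234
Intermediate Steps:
(-178 + a((3 - 7) + 4))*(43 + 110) = (-178 + ((3 - 7) + 4)**2)*(43 + 110) = (-178 + (-4 + 4)**2)*153 = (-178 + 0**2)*153 = (-178 + 0)*153 = -178*153 = -27234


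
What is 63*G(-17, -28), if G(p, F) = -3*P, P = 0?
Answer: 0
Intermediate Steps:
G(p, F) = 0 (G(p, F) = -3*0 = 0)
63*G(-17, -28) = 63*0 = 0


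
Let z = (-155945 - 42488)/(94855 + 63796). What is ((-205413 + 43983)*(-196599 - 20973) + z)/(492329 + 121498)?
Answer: 5572243221303527/97384267377 ≈ 57219.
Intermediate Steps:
z = -198433/158651 ≈ -1.2508
((-205413 + 43983)*(-196599 - 20973) + z)/(492329 + 121498) = ((-205413 + 43983)*(-196599 - 20973) - 198433/158651)/(492329 + 121498) = (-161430*(-217572) - 198433/158651)/613827 = (35122647960 - 198433/158651)*(1/613827) = (5572243221303527/158651)*(1/613827) = 5572243221303527/97384267377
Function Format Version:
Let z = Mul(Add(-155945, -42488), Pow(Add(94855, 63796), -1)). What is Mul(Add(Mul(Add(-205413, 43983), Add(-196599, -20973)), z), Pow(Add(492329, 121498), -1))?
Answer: Rational(5572243221303527, 97384267377) ≈ 57219.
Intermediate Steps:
z = Rational(-198433, 158651) (z = Mul(-198433, Pow(158651, -1)) = Mul(-198433, Rational(1, 158651)) = Rational(-198433, 158651) ≈ -1.2508)
Mul(Add(Mul(Add(-205413, 43983), Add(-196599, -20973)), z), Pow(Add(492329, 121498), -1)) = Mul(Add(Mul(Add(-205413, 43983), Add(-196599, -20973)), Rational(-198433, 158651)), Pow(Add(492329, 121498), -1)) = Mul(Add(Mul(-161430, -217572), Rational(-198433, 158651)), Pow(613827, -1)) = Mul(Add(35122647960, Rational(-198433, 158651)), Rational(1, 613827)) = Mul(Rational(5572243221303527, 158651), Rational(1, 613827)) = Rational(5572243221303527, 97384267377)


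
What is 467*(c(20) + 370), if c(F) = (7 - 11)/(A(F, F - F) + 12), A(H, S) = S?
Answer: 517903/3 ≈ 1.7263e+5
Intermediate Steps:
c(F) = -1/3 (c(F) = (7 - 11)/((F - F) + 12) = -4/(0 + 12) = -4/12 = -4*1/12 = -1/3)
467*(c(20) + 370) = 467*(-1/3 + 370) = 467*(1109/3) = 517903/3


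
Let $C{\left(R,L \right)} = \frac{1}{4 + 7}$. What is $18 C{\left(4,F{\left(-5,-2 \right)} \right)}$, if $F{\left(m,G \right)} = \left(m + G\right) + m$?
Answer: $\frac{18}{11} \approx 1.6364$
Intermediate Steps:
$F{\left(m,G \right)} = G + 2 m$ ($F{\left(m,G \right)} = \left(G + m\right) + m = G + 2 m$)
$C{\left(R,L \right)} = \frac{1}{11}$
$18 C{\left(4,F{\left(-5,-2 \right)} \right)} = 18 \cdot \frac{1}{11} = \frac{18}{11}$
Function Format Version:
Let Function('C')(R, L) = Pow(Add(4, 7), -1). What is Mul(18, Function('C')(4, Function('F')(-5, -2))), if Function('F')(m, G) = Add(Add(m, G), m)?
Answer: Rational(18, 11) ≈ 1.6364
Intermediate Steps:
Function('F')(m, G) = Add(G, Mul(2, m)) (Function('F')(m, G) = Add(Add(G, m), m) = Add(G, Mul(2, m)))
Function('C')(R, L) = Rational(1, 11) (Function('C')(R, L) = Pow(11, -1) = Rational(1, 11))
Mul(18, Function('C')(4, Function('F')(-5, -2))) = Mul(18, Rational(1, 11)) = Rational(18, 11)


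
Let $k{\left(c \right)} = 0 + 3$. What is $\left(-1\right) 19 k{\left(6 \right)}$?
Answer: $-57$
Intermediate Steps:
$k{\left(c \right)} = 3$
$\left(-1\right) 19 k{\left(6 \right)} = \left(-1\right) 19 \cdot 3 = \left(-19\right) 3 = -57$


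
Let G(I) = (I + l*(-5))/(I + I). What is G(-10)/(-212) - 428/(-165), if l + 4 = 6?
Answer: 90571/34980 ≈ 2.5892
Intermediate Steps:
l = 2 (l = -4 + 6 = 2)
G(I) = (-10 + I)/(2*I) (G(I) = (I + 2*(-5))/(I + I) = (I - 10)/((2*I)) = (-10 + I)*(1/(2*I)) = (-10 + I)/(2*I))
G(-10)/(-212) - 428/(-165) = ((½)*(-10 - 10)/(-10))/(-212) - 428/(-165) = ((½)*(-⅒)*(-20))*(-1/212) - 428*(-1/165) = 1*(-1/212) + 428/165 = -1/212 + 428/165 = 90571/34980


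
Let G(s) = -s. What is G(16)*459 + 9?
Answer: -7335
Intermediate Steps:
G(16)*459 + 9 = -1*16*459 + 9 = -16*459 + 9 = -7344 + 9 = -7335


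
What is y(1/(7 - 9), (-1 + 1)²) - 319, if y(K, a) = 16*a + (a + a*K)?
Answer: -319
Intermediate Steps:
y(K, a) = 17*a + K*a (y(K, a) = 16*a + (a + K*a) = 17*a + K*a)
y(1/(7 - 9), (-1 + 1)²) - 319 = (-1 + 1)²*(17 + 1/(7 - 9)) - 319 = 0²*(17 + 1/(-2)) - 319 = 0*(17 - ½) - 319 = 0*(33/2) - 319 = 0 - 319 = -319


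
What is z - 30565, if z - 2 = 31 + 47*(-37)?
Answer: -32271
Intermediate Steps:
z = -1706 (z = 2 + (31 + 47*(-37)) = 2 + (31 - 1739) = 2 - 1708 = -1706)
z - 30565 = -1706 - 30565 = -32271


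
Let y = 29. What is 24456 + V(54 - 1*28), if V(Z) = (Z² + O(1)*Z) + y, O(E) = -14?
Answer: 24797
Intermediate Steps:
V(Z) = 29 + Z² - 14*Z (V(Z) = (Z² - 14*Z) + 29 = 29 + Z² - 14*Z)
24456 + V(54 - 1*28) = 24456 + (29 + (54 - 1*28)² - 14*(54 - 1*28)) = 24456 + (29 + (54 - 28)² - 14*(54 - 28)) = 24456 + (29 + 26² - 14*26) = 24456 + (29 + 676 - 364) = 24456 + 341 = 24797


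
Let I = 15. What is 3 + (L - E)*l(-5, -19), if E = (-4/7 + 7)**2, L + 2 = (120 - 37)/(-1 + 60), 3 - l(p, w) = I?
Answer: 1462953/2891 ≈ 506.04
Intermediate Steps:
l(p, w) = -12 (l(p, w) = 3 - 1*15 = 3 - 15 = -12)
L = -35/59 (L = -2 + (120 - 37)/(-1 + 60) = -2 + 83/59 = -35/59 ≈ -0.59322)
E = 2025/49 (E = (-4*1/7 + 7)**2 = (-4/7 + 7)**2 = (45/7)**2 = 2025/49 ≈ 41.327)
3 + (L - E)*l(-5, -19) = 3 + (-35/59 - 1*2025/49)*(-12) = 3 + (-35/59 - 2025/49)*(-12) = 3 - 121190/2891*(-12) = 3 + 1454280/2891 = 1462953/2891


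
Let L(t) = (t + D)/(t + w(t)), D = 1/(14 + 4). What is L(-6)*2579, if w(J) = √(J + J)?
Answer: 275953/144 + 275953*I*√3/432 ≈ 1916.3 + 1106.4*I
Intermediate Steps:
w(J) = √2*√J (w(J) = √(2*J) = √2*√J)
D = 1/18 ≈ 0.055556
L(t) = (1/18 + t)/(t + √2*√t) (L(t) = (t + 1/18)/(t + √2*√t) = (1/18 + t)/(t + √2*√t))
L(-6)*2579 = ((1/18 - 6)/(-6 + √2*√(-6)))*2579 = (-107/18/(-6 + √2*(I*√6)))*2579 = (-107/18/(-6 + 2*I*√3))*2579 = -107/(18*(-6 + 2*I*√3))*2579 = -275953/(18*(-6 + 2*I*√3))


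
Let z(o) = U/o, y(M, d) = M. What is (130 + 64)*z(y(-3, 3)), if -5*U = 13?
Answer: 2522/15 ≈ 168.13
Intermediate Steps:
U = -13/5 (U = -⅕*13 = -13/5 ≈ -2.6000)
z(o) = -13/(5*o)
(130 + 64)*z(y(-3, 3)) = (130 + 64)*(-13/5/(-3)) = 194*(-13/5*(-⅓)) = 194*(13/15) = 2522/15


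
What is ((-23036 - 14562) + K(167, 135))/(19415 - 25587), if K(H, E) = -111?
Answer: 37709/6172 ≈ 6.1097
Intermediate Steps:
((-23036 - 14562) + K(167, 135))/(19415 - 25587) = ((-23036 - 14562) - 111)/(19415 - 25587) = (-37598 - 111)/(-6172) = -37709*(-1/6172) = 37709/6172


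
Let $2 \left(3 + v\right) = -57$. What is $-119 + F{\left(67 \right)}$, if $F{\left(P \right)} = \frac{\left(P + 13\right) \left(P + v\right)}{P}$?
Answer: $- \frac{5133}{67} \approx -76.612$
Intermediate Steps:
$v = - \frac{63}{2}$ ($v = -3 + \frac{1}{2} \left(-57\right) = -3 - \frac{57}{2} = - \frac{63}{2} \approx -31.5$)
$F{\left(P \right)} = \frac{\left(13 + P\right) \left(- \frac{63}{2} + P\right)}{P}$ ($F{\left(P \right)} = \frac{\left(P + 13\right) \left(P - \frac{63}{2}\right)}{P} = \frac{\left(13 + P\right) \left(- \frac{63}{2} + P\right)}{P}$)
$-119 + F{\left(67 \right)} = -119 - \left(- \frac{97}{2} + \frac{819}{134}\right) = -119 - - \frac{2840}{67} = -119 + \frac{2840}{67} = - \frac{5133}{67}$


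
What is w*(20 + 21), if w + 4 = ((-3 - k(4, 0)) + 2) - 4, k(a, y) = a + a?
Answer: -697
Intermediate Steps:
k(a, y) = 2*a
w = -17 (w = -4 + (((-3 - 2*4) + 2) - 4) = -4 + (((-3 - 1*8) + 2) - 4) = -4 + (((-3 - 8) + 2) - 4) = -4 + ((-11 + 2) - 4) = -4 + (-9 - 4) = -4 - 13 = -17)
w*(20 + 21) = -17*(20 + 21) = -17*41 = -697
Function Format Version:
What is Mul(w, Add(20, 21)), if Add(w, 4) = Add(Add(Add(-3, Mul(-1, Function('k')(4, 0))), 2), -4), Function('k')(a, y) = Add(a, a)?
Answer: -697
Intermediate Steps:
Function('k')(a, y) = Mul(2, a)
w = -17 (w = Add(-4, Add(Add(Add(-3, Mul(-1, Mul(2, 4))), 2), -4)) = Add(-4, Add(Add(Add(-3, Mul(-1, 8)), 2), -4)) = Add(-4, Add(Add(Add(-3, -8), 2), -4)) = Add(-4, Add(Add(-11, 2), -4)) = Add(-4, Add(-9, -4)) = Add(-4, -13) = -17)
Mul(w, Add(20, 21)) = Mul(-17, Add(20, 21)) = Mul(-17, 41) = -697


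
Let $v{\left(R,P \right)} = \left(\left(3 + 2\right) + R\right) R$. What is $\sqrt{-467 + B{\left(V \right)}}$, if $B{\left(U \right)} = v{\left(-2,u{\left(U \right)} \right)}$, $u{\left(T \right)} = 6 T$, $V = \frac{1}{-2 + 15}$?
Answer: $i \sqrt{473} \approx 21.749 i$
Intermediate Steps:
$V = \frac{1}{13} \approx 0.076923$
$v{\left(R,P \right)} = R \left(5 + R\right)$ ($v{\left(R,P \right)} = \left(5 + R\right) R = R \left(5 + R\right)$)
$B{\left(U \right)} = -6$ ($B{\left(U \right)} = - 2 \left(5 - 2\right) = \left(-2\right) 3 = -6$)
$\sqrt{-467 + B{\left(V \right)}} = \sqrt{-467 - 6} = \sqrt{-473} = i \sqrt{473}$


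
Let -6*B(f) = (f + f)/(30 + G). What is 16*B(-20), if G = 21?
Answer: 320/153 ≈ 2.0915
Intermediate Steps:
B(f) = -f/153 (B(f) = -(f + f)/(6*(30 + 21)) = -2*f/(6*51) = -f/153)
16*B(-20) = 16*(-1/153*(-20)) = 16*(20/153) = 320/153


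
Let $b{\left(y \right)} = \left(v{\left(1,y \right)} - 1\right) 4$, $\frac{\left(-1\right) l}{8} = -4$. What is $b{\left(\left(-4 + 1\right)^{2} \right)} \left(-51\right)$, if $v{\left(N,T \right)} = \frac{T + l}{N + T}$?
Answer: $- \frac{3162}{5} \approx -632.4$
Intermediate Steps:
$l = 32$ ($l = \left(-8\right) \left(-4\right) = 32$)
$v{\left(N,T \right)} = \frac{32 + T}{N + T}$ ($v{\left(N,T \right)} = \frac{T + 32}{N + T} = \frac{32 + T}{N + T}$)
$b{\left(y \right)} = -4 + \frac{4 \left(32 + y\right)}{1 + y}$ ($b{\left(y \right)} = \left(\frac{32 + y}{1 + y} - 1\right) 4 = \left(-1 + \frac{32 + y}{1 + y}\right) 4 = -4 + \frac{4 \left(32 + y\right)}{1 + y}$)
$b{\left(\left(-4 + 1\right)^{2} \right)} \left(-51\right) = \frac{124}{1 + \left(-4 + 1\right)^{2}} \left(-51\right) = \frac{124}{1 + \left(-3\right)^{2}} \left(-51\right) = \frac{124}{1 + 9} \left(-51\right) = \frac{124}{10} \left(-51\right) = 124 \cdot \frac{1}{10} \left(-51\right) = \frac{62}{5} \left(-51\right) = - \frac{3162}{5}$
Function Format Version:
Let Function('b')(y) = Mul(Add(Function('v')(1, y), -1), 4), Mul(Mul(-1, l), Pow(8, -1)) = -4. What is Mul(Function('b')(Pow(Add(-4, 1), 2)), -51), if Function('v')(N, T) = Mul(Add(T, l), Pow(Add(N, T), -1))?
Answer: Rational(-3162, 5) ≈ -632.40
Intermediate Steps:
l = 32 (l = Mul(-8, -4) = 32)
Function('v')(N, T) = Mul(Pow(Add(N, T), -1), Add(32, T)) (Function('v')(N, T) = Mul(Add(T, 32), Pow(Add(N, T), -1)) = Mul(Add(32, T), Pow(Add(N, T), -1)) = Mul(Pow(Add(N, T), -1), Add(32, T)))
Function('b')(y) = Add(-4, Mul(4, Pow(Add(1, y), -1), Add(32, y))) (Function('b')(y) = Mul(Add(Mul(Pow(Add(1, y), -1), Add(32, y)), -1), 4) = Mul(Add(-1, Mul(Pow(Add(1, y), -1), Add(32, y))), 4) = Add(-4, Mul(4, Pow(Add(1, y), -1), Add(32, y))))
Mul(Function('b')(Pow(Add(-4, 1), 2)), -51) = Mul(Mul(124, Pow(Add(1, Pow(Add(-4, 1), 2)), -1)), -51) = Mul(Mul(124, Pow(Add(1, Pow(-3, 2)), -1)), -51) = Mul(Mul(124, Pow(Add(1, 9), -1)), -51) = Mul(Mul(124, Pow(10, -1)), -51) = Mul(Mul(124, Rational(1, 10)), -51) = Mul(Rational(62, 5), -51) = Rational(-3162, 5)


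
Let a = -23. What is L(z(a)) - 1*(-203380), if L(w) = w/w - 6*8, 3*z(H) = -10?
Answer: 203333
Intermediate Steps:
z(H) = -10/3 (z(H) = (⅓)*(-10) = -10/3)
L(w) = -47 (L(w) = 1 - 48 = -47)
L(z(a)) - 1*(-203380) = -47 - 1*(-203380) = -47 + 203380 = 203333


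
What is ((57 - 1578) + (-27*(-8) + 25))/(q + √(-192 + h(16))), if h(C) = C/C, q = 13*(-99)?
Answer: 20592/20707 + 16*I*√191/20707 ≈ 0.99445 + 0.010679*I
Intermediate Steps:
q = -1287
h(C) = 1
((57 - 1578) + (-27*(-8) + 25))/(q + √(-192 + h(16))) = ((57 - 1578) + (-27*(-8) + 25))/(-1287 + √(-192 + 1)) = (-1521 + (216 + 25))/(-1287 + √(-191)) = (-1521 + 241)/(-1287 + I*√191) = -1280/(-1287 + I*√191)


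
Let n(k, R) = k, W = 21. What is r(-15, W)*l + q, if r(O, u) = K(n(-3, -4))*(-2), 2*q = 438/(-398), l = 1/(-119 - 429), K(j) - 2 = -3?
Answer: -15101/27263 ≈ -0.55390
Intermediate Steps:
K(j) = -1 (K(j) = 2 - 3 = -1)
l = -1/548 (l = 1/(-548) = -1/548 ≈ -0.0018248)
q = -219/398 (q = (438/(-398))/2 = (438*(-1/398))/2 = (½)*(-219/199) = -219/398 ≈ -0.55025)
r(O, u) = 2 (r(O, u) = -1*(-2) = 2)
r(-15, W)*l + q = 2*(-1/548) - 219/398 = -1/274 - 219/398 = -15101/27263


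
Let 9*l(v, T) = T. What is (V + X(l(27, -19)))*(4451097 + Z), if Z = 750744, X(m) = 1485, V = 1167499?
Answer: 6080868899544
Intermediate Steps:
l(v, T) = T/9
(V + X(l(27, -19)))*(4451097 + Z) = (1167499 + 1485)*(4451097 + 750744) = 1168984*5201841 = 6080868899544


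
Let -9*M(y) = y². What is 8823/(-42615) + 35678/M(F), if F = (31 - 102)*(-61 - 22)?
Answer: -106694681419/493303413045 ≈ -0.21629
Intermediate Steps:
F = 5893 (F = -71*(-83) = 5893)
M(y) = -y²/9
8823/(-42615) + 35678/M(F) = 8823/(-42615) + 35678/((-⅑*5893²)) = 8823*(-1/42615) + 35678/((-⅑*34727449)) = -2941/14205 + 35678/(-34727449/9) = -2941/14205 + 35678*(-9/34727449) = -2941/14205 - 321102/34727449 = -106694681419/493303413045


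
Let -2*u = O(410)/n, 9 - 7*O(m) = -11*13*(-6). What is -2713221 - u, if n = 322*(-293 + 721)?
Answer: -5234953715553/1929424 ≈ -2.7132e+6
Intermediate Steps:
O(m) = -849/7 (O(m) = 9/7 - (-11*13)*(-6)/7 = 9/7 - (-143)*(-6)/7 = 9/7 - ⅐*858 = 9/7 - 858/7 = -849/7)
n = 137816 (n = 322*428 = 137816)
u = 849/1929424 (u = -(-849)/(14*137816) = -½*(-849/964712) = 849/1929424 ≈ 0.00044003)
-2713221 - u = -2713221 - 1*849/1929424 = -2713221 - 849/1929424 = -5234953715553/1929424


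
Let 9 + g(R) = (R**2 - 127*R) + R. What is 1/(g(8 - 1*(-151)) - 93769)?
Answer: -1/88531 ≈ -1.1295e-5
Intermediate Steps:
g(R) = -9 + R**2 - 126*R (g(R) = -9 + ((R**2 - 127*R) + R) = -9 + (R**2 - 126*R) = -9 + R**2 - 126*R)
1/(g(8 - 1*(-151)) - 93769) = 1/((-9 + (8 - 1*(-151))**2 - 126*(8 - 1*(-151))) - 93769) = 1/((-9 + (8 + 151)**2 - 126*(8 + 151)) - 93769) = 1/((-9 + 159**2 - 126*159) - 93769) = 1/((-9 + 25281 - 20034) - 93769) = 1/(5238 - 93769) = 1/(-88531) = -1/88531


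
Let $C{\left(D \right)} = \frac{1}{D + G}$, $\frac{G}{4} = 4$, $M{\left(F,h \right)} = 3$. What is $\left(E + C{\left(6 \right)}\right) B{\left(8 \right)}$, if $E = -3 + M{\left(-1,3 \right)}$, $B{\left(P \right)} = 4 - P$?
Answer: $- \frac{2}{11} \approx -0.18182$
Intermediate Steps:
$G = 16$ ($G = 4 \cdot 4 = 16$)
$E = 0$ ($E = -3 + 3 = 0$)
$C{\left(D \right)} = \frac{1}{16 + D}$ ($C{\left(D \right)} = \frac{1}{D + 16} = \frac{1}{16 + D}$)
$\left(E + C{\left(6 \right)}\right) B{\left(8 \right)} = \left(0 + \frac{1}{16 + 6}\right) \left(4 - 8\right) = \left(0 + \frac{1}{22}\right) \left(4 - 8\right) = \left(0 + \frac{1}{22}\right) \left(-4\right) = \frac{1}{22} \left(-4\right) = - \frac{2}{11}$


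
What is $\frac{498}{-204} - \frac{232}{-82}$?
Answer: $\frac{541}{1394} \approx 0.38809$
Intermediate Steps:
$\frac{498}{-204} - \frac{232}{-82} = 498 \left(- \frac{1}{204}\right) - - \frac{116}{41} = - \frac{83}{34} + \frac{116}{41} = \frac{541}{1394}$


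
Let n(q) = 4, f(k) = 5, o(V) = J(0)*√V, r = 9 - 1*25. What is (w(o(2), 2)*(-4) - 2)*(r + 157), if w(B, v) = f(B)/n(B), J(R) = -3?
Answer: -987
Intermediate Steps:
r = -16 (r = 9 - 25 = -16)
o(V) = -3*√V
w(B, v) = 5/4
(w(o(2), 2)*(-4) - 2)*(r + 157) = ((5/4)*(-4) - 2)*(-16 + 157) = (-5 - 2)*141 = -7*141 = -987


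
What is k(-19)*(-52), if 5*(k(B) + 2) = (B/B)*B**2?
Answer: -18252/5 ≈ -3650.4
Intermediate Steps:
k(B) = -2 + B**2/5 (k(B) = -2 + ((B/B)*B**2)/5 = -2 + (1*B**2)/5 = -2 + B**2/5)
k(-19)*(-52) = (-2 + (1/5)*(-19)**2)*(-52) = (-2 + (1/5)*361)*(-52) = (-2 + 361/5)*(-52) = (351/5)*(-52) = -18252/5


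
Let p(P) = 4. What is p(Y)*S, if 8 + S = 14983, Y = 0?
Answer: 59900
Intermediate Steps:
S = 14975 (S = -8 + 14983 = 14975)
p(Y)*S = 4*14975 = 59900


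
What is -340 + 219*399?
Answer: 87041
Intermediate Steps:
-340 + 219*399 = -340 + 87381 = 87041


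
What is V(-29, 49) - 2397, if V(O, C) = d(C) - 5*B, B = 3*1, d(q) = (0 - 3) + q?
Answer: -2366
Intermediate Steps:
d(q) = -3 + q
B = 3
V(O, C) = -18 + C (V(O, C) = (-3 + C) - 5*3 = (-3 + C) - 15 = -18 + C)
V(-29, 49) - 2397 = (-18 + 49) - 2397 = 31 - 2397 = -2366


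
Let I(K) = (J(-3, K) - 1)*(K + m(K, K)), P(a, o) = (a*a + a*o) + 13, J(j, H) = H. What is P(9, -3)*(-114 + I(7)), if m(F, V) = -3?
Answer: -6030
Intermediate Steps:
P(a, o) = 13 + a**2 + a*o (P(a, o) = (a**2 + a*o) + 13 = 13 + a**2 + a*o)
I(K) = (-1 + K)*(-3 + K) (I(K) = (K - 1)*(K - 3) = (-1 + K)*(-3 + K))
P(9, -3)*(-114 + I(7)) = (13 + 9**2 + 9*(-3))*(-114 + (3 + 7**2 - 4*7)) = (13 + 81 - 27)*(-114 + (3 + 49 - 28)) = 67*(-114 + 24) = 67*(-90) = -6030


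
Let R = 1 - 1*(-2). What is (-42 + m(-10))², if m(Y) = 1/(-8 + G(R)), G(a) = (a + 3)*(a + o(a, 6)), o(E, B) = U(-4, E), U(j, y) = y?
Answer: 1380625/784 ≈ 1761.0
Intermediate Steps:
o(E, B) = E
R = 3 (R = 1 + 2 = 3)
G(a) = 2*a*(3 + a) (G(a) = (a + 3)*(a + a) = (3 + a)*(2*a) = 2*a*(3 + a))
m(Y) = 1/28 (m(Y) = 1/(-8 + 2*3*(3 + 3)) = 1/(-8 + 2*3*6) = 1/(-8 + 36) = 1/28)
(-42 + m(-10))² = (-42 + 1/28)² = (-1175/28)² = 1380625/784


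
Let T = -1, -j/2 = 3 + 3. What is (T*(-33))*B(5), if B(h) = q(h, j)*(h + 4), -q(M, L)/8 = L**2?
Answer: -342144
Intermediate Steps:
j = -12 (j = -2*(3 + 3) = -2*6 = -12)
q(M, L) = -8*L**2
B(h) = -4608 - 1152*h (B(h) = (-8*(-12)**2)*(h + 4) = (-8*144)*(4 + h) = -1152*(4 + h) = -4608 - 1152*h)
(T*(-33))*B(5) = (-1*(-33))*(-4608 - 1152*5) = 33*(-4608 - 5760) = 33*(-10368) = -342144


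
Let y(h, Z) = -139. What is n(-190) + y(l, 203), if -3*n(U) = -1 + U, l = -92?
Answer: -226/3 ≈ -75.333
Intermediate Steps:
n(U) = ⅓ - U/3 (n(U) = -(-1 + U)/3 = ⅓ - U/3)
n(-190) + y(l, 203) = (⅓ - ⅓*(-190)) - 139 = (⅓ + 190/3) - 139 = 191/3 - 139 = -226/3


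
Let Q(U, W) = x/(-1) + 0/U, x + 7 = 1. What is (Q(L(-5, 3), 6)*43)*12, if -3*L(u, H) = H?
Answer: 3096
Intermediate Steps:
x = -6 (x = -7 + 1 = -6)
L(u, H) = -H/3
Q(U, W) = 6 (Q(U, W) = -6/(-1) + 0/U = -6*(-1) + 0 = 6 + 0 = 6)
(Q(L(-5, 3), 6)*43)*12 = (6*43)*12 = 258*12 = 3096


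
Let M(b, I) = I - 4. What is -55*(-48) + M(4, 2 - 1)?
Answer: 2637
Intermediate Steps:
M(b, I) = -4 + I
-55*(-48) + M(4, 2 - 1) = -55*(-48) + (-4 + (2 - 1)) = 2640 + (-4 + 1) = 2640 - 3 = 2637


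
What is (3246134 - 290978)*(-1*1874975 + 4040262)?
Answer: 6398760869772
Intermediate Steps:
(3246134 - 290978)*(-1*1874975 + 4040262) = 2955156*(-1874975 + 4040262) = 2955156*2165287 = 6398760869772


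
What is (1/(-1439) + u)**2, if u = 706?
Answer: 1032119860489/2070721 ≈ 4.9844e+5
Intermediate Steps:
(1/(-1439) + u)**2 = (1/(-1439) + 706)**2 = (-1/1439 + 706)**2 = (1015933/1439)**2 = 1032119860489/2070721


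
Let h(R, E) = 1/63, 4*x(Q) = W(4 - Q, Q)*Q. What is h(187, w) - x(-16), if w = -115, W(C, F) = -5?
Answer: -1259/63 ≈ -19.984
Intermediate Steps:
x(Q) = -5*Q/4 (x(Q) = (-5*Q)/4 = -5*Q/4)
h(R, E) = 1/63
h(187, w) - x(-16) = 1/63 - (-5)*(-16)/4 = 1/63 - 1*20 = 1/63 - 20 = -1259/63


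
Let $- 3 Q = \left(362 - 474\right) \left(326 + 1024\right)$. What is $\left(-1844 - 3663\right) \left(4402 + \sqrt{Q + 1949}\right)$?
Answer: $-24241814 - 5507 \sqrt{52349} \approx -2.5502 \cdot 10^{7}$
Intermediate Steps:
$Q = 50400$ ($Q = - \frac{\left(362 - 474\right) \left(326 + 1024\right)}{3} = - \frac{\left(-112\right) 1350}{3} = \left(- \frac{1}{3}\right) \left(-151200\right) = 50400$)
$\left(-1844 - 3663\right) \left(4402 + \sqrt{Q + 1949}\right) = \left(-1844 - 3663\right) \left(4402 + \sqrt{50400 + 1949}\right) = - 5507 \left(4402 + \sqrt{52349}\right) = -24241814 - 5507 \sqrt{52349}$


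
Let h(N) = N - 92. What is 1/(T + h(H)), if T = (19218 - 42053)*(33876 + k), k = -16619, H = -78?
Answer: -1/394063765 ≈ -2.5377e-9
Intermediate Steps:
T = -394063595 (T = (19218 - 42053)*(33876 - 16619) = -22835*17257 = -394063595)
h(N) = -92 + N
1/(T + h(H)) = 1/(-394063595 + (-92 - 78)) = 1/(-394063595 - 170) = 1/(-394063765) = -1/394063765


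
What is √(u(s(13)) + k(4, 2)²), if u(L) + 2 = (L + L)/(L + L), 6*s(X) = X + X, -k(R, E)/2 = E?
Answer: √15 ≈ 3.8730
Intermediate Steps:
k(R, E) = -2*E
s(X) = X/3 (s(X) = (X + X)/6 = (2*X)/6 = X/3)
u(L) = -1 (u(L) = -2 + (L + L)/(L + L) = -2 + (2*L)/((2*L)) = -2 + (2*L)*(1/(2*L)) = -2 + 1 = -1)
√(u(s(13)) + k(4, 2)²) = √(-1 + (-2*2)²) = √(-1 + (-4)²) = √(-1 + 16) = √15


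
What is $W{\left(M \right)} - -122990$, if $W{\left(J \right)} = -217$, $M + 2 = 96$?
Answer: $122773$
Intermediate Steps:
$M = 94$ ($M = -2 + 96 = 94$)
$W{\left(M \right)} - -122990 = -217 - -122990 = -217 + 122990 = 122773$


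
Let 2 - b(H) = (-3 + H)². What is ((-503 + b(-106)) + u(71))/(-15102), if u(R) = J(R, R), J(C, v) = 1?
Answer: 4127/5034 ≈ 0.81983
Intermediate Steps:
u(R) = 1
b(H) = 2 - (-3 + H)²
((-503 + b(-106)) + u(71))/(-15102) = ((-503 + (2 - (-3 - 106)²)) + 1)/(-15102) = ((-503 + (2 - 1*(-109)²)) + 1)*(-1/15102) = ((-503 + (2 - 1*11881)) + 1)*(-1/15102) = ((-503 + (2 - 11881)) + 1)*(-1/15102) = ((-503 - 11879) + 1)*(-1/15102) = (-12382 + 1)*(-1/15102) = -12381*(-1/15102) = 4127/5034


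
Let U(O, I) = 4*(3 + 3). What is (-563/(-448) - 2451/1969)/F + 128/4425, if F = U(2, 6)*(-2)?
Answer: 1791079351/62453529600 ≈ 0.028679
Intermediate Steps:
U(O, I) = 24 (U(O, I) = 4*6 = 24)
F = -48 (F = 24*(-2) = -48)
(-563/(-448) - 2451/1969)/F + 128/4425 = (-563/(-448) - 2451/1969)/(-48) + 128/4425 = (-563*(-1/448) - 2451*1/1969)*(-1/48) + 128*(1/4425) = (563/448 - 2451/1969)*(-1/48) + 128/4425 = (10499/882112)*(-1/48) + 128/4425 = -10499/42341376 + 128/4425 = 1791079351/62453529600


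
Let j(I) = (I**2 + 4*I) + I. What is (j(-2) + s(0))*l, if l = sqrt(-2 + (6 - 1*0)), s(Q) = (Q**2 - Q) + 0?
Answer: -12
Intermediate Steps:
s(Q) = Q**2 - Q
j(I) = I**2 + 5*I
l = 2 (l = sqrt(-2 + (6 + 0)) = sqrt(-2 + 6) = sqrt(4) = 2)
(j(-2) + s(0))*l = (-2*(5 - 2) + 0*(-1 + 0))*2 = (-2*3 + 0*(-1))*2 = (-6 + 0)*2 = -6*2 = -12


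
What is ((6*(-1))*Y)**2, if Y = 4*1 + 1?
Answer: 900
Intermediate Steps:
Y = 5 (Y = 4 + 1 = 5)
((6*(-1))*Y)**2 = ((6*(-1))*5)**2 = (-6*5)**2 = (-30)**2 = 900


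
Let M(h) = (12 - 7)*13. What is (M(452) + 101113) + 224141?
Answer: 325319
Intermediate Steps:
M(h) = 65 (M(h) = 5*13 = 65)
(M(452) + 101113) + 224141 = (65 + 101113) + 224141 = 101178 + 224141 = 325319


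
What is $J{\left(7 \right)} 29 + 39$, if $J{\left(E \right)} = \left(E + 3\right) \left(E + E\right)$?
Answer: $4099$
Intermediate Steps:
$J{\left(E \right)} = 2 E \left(3 + E\right)$ ($J{\left(E \right)} = \left(3 + E\right) 2 E = 2 E \left(3 + E\right)$)
$J{\left(7 \right)} 29 + 39 = 2 \cdot 7 \left(3 + 7\right) 29 + 39 = 2 \cdot 7 \cdot 10 \cdot 29 + 39 = 140 \cdot 29 + 39 = 4060 + 39 = 4099$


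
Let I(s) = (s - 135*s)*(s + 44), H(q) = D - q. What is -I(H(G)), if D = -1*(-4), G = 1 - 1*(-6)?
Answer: -16482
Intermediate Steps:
G = 7 (G = 1 + 6 = 7)
D = 4
H(q) = 4 - q
I(s) = -134*s*(44 + s) (I(s) = (-134*s)*(44 + s) = -134*s*(44 + s))
-I(H(G)) = -(-134)*(4 - 1*7)*(44 + (4 - 1*7)) = -(-134)*(4 - 7)*(44 + (4 - 7)) = -(-134)*(-3)*(44 - 3) = -(-134)*(-3)*41 = -1*16482 = -16482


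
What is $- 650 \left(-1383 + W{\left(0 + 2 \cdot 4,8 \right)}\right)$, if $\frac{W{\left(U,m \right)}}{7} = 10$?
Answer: $853450$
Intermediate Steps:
$W{\left(U,m \right)} = 70$ ($W{\left(U,m \right)} = 7 \cdot 10 = 70$)
$- 650 \left(-1383 + W{\left(0 + 2 \cdot 4,8 \right)}\right) = - 650 \left(-1383 + 70\right) = \left(-650\right) \left(-1313\right) = 853450$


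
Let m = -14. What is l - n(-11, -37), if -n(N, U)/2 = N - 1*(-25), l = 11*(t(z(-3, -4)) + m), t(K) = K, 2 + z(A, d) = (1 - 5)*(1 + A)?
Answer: -60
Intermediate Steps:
z(A, d) = -6 - 4*A (z(A, d) = -2 + (1 - 5)*(1 + A) = -2 - 4*(1 + A) = -2 + (-4 - 4*A) = -6 - 4*A)
l = -88 (l = 11*((-6 - 4*(-3)) - 14) = 11*((-6 + 12) - 14) = 11*(6 - 14) = 11*(-8) = -88)
n(N, U) = -50 - 2*N (n(N, U) = -2*(N - 1*(-25)) = -2*(N + 25) = -2*(25 + N) = -50 - 2*N)
l - n(-11, -37) = -88 - (-50 - 2*(-11)) = -88 - (-50 + 22) = -88 - 1*(-28) = -88 + 28 = -60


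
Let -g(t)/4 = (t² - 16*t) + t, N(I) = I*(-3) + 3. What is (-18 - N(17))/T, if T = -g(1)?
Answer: -15/28 ≈ -0.53571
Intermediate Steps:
N(I) = 3 - 3*I (N(I) = -3*I + 3 = 3 - 3*I)
g(t) = -4*t² + 60*t (g(t) = -4*((t² - 16*t) + t) = -4*(t² - 15*t) = -4*t² + 60*t)
T = -56 (T = -4*(15 - 1*1) = -4*(15 - 1) = -4*14 = -1*56 = -56)
(-18 - N(17))/T = (-18 - (3 - 3*17))/(-56) = (-18 - (3 - 51))*(-1/56) = (-18 - 1*(-48))*(-1/56) = (-18 + 48)*(-1/56) = 30*(-1/56) = -15/28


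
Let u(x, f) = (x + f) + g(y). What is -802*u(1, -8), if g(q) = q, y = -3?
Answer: 8020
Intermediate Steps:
u(x, f) = -3 + f + x (u(x, f) = (x + f) - 3 = (f + x) - 3 = -3 + f + x)
-802*u(1, -8) = -802*(-3 - 8 + 1) = -802*(-10) = 8020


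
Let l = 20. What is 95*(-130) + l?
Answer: -12330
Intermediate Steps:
95*(-130) + l = 95*(-130) + 20 = -12350 + 20 = -12330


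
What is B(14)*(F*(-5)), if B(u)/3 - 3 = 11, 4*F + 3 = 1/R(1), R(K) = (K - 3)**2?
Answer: 1155/8 ≈ 144.38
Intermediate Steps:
R(K) = (-3 + K)**2
F = -11/16 (F = -3/4 + 1/(4*((-3 + 1)**2)) = -3/4 + 1/(4*((-2)**2)) = -3/4 + (1/4)/4 = -3/4 + (1/4)*(1/4) = -3/4 + 1/16 = -11/16 ≈ -0.68750)
B(u) = 42 (B(u) = 9 + 3*11 = 9 + 33 = 42)
B(14)*(F*(-5)) = 42*(-11/16*(-5)) = 42*(55/16) = 1155/8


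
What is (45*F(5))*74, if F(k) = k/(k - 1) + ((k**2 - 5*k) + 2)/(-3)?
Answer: 3885/2 ≈ 1942.5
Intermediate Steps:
F(k) = -2/3 - k**2/3 + 5*k/3 + k/(-1 + k) (F(k) = k/(-1 + k) + (2 + k**2 - 5*k)*(-1/3) = k/(-1 + k) + (-2/3 - k**2/3 + 5*k/3) = -2/3 - k**2/3 + 5*k/3 + k/(-1 + k))
(45*F(5))*74 = (45*((2 - 1*5**3 - 4*5 + 6*5**2)/(3*(-1 + 5))))*74 = (45*((1/3)*(2 - 1*125 - 20 + 6*25)/4))*74 = (45*((1/3)*(1/4)*(2 - 125 - 20 + 150)))*74 = (45*((1/3)*(1/4)*7))*74 = (45*(7/12))*74 = (105/4)*74 = 3885/2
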